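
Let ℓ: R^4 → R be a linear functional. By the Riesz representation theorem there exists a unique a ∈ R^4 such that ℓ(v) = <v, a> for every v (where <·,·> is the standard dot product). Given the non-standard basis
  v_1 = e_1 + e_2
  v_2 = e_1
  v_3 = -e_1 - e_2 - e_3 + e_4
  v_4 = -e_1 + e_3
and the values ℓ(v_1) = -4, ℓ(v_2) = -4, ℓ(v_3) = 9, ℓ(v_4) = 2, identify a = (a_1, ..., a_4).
a = (-4, 0, -2, 3)

Write a = (a_1, ..., a_4) in the standard basis. For each basis vector v_i, ℓ(v_i) = <v_i, a> is a linear equation in the a_j's. Collect the n equations into a matrix system V a = ℓ, where row i of V is v_i (expressed in the standard basis). Since V is invertible (lower-triangular with 1s on the diagonal, up to permutation), solve by back-substitution:
  V =
[[1, 1, 0, 0],
 [1, 0, 0, 0],
 [-1, -1, -1, 1],
 [-1, 0, 1, 0]]
  V a = (-4, -4, 9, 2)
Solving gives a = (-4, 0, -2, 3).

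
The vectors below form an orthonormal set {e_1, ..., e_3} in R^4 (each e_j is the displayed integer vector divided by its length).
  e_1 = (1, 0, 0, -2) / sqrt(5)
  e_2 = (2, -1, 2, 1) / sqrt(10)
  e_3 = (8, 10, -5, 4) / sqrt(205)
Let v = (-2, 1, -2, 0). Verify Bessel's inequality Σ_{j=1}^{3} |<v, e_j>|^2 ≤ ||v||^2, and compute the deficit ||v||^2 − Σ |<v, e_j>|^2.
Σ |<v, e_j>|^2 = 3681/410; ||v||^2 = 9; deficit = 9/410

Write each e_j = u_j / sqrt(<u_j, u_j>) where u_j is the displayed integer vector. Then <v, e_j> = <v, u_j> / sqrt(<u_j, u_j>), so |<v, e_j>|^2 = <v, u_j>^2 / <u_j, u_j>.
Coefficients: <v, e_1> = -2/sqrt(5), <v, e_2> = -9/sqrt(10), <v, e_3> = 4/sqrt(205).
Square and sum: Σ |<v, e_j>|^2 = 3681/410.
Compute ||v||^2 = v·v = 9.
Deficit = 9 − 3681/410 = 9/410 ≥ 0, confirming Bessel's inequality. (The deficit equals ||v − Σ <v,e_j> e_j||^2, the squared distance from v to span{e_j}.)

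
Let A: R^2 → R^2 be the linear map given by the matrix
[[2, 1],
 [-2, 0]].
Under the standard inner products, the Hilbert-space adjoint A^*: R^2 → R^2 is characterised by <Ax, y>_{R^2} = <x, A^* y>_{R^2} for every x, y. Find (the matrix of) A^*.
A^* = A^T =
[[2, -2],
 [1, 0]]

For real matrices with standard dot products, the defining identity <Ax, y> = <x, A^* y> gives (Ax)^T y = x^T (A^*) y, i.e. x^T A^T y = x^T (A^*) y. Since this holds for all x, y, we must have A^* = A^T. Therefore
A^* =
[[2, -2],
 [1, 0]].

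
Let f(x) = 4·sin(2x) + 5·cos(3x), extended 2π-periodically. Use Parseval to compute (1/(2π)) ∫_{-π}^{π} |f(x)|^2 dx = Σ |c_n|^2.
Σ |c_n|^2 = 41/2

Expand |f|^2 and use orthogonality of {sin(nx), cos(mx)} on [-π, π]:
  ∫_{-π}^{π} sin(nx)^2 dx = π, ∫ cos(mx)^2 dx = π, and cross terms integrate to 0.
So ∫_{-π}^{π} f(x)^2 dx = 4^2 · π + 5^2 · π = (16 + 25)π.
Divide by 2π: (16 + 25)/2 = 41/2.
By Parseval, this equals Σ |c_n|^2.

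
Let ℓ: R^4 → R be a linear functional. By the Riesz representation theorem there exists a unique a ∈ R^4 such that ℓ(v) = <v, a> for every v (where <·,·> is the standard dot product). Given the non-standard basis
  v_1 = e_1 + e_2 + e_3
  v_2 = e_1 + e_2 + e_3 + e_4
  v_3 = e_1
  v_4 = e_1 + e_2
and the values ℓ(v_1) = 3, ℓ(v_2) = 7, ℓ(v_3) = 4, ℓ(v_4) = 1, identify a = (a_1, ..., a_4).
a = (4, -3, 2, 4)

Write a = (a_1, ..., a_4) in the standard basis. For each basis vector v_i, ℓ(v_i) = <v_i, a> is a linear equation in the a_j's. Collect the n equations into a matrix system V a = ℓ, where row i of V is v_i (expressed in the standard basis). Since V is invertible (lower-triangular with 1s on the diagonal, up to permutation), solve by back-substitution:
  V =
[[1, 1, 1, 0],
 [1, 1, 1, 1],
 [1, 0, 0, 0],
 [1, 1, 0, 0]]
  V a = (3, 7, 4, 1)
Solving gives a = (4, -3, 2, 4).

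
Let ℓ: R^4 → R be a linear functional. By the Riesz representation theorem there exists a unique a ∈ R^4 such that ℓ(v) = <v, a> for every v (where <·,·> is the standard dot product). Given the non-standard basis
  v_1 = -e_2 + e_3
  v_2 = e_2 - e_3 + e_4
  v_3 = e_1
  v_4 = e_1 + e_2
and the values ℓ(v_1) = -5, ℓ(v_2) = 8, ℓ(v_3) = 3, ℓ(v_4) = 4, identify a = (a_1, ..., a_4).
a = (3, 1, -4, 3)

Write a = (a_1, ..., a_4) in the standard basis. For each basis vector v_i, ℓ(v_i) = <v_i, a> is a linear equation in the a_j's. Collect the n equations into a matrix system V a = ℓ, where row i of V is v_i (expressed in the standard basis). Since V is invertible (lower-triangular with 1s on the diagonal, up to permutation), solve by back-substitution:
  V =
[[0, -1, 1, 0],
 [0, 1, -1, 1],
 [1, 0, 0, 0],
 [1, 1, 0, 0]]
  V a = (-5, 8, 3, 4)
Solving gives a = (3, 1, -4, 3).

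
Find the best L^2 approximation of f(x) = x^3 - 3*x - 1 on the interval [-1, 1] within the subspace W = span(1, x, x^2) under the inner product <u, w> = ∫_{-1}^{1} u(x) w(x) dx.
g(x) = -12*x/5 - 1

The best approximation g ∈ W is the orthogonal projection of f onto W. Writing g = a_0 + a_1 x + a_2 x^2, the coefficients solve the normal equations G · a = b where
  G_{ij} = <φ_i, φ_j> and b_i = <f, φ_i>, with φ_0 = 1, φ_1 = x, φ_2 = x^2.
G =
  [2, 0, 2/3]
  [0, 2/3, 0]
  [2/3, 0, 2/5],
b = (-2, -8/5, -2/3).
Solving gives a_0 = -1, a_1 = -12/5, a_2 = 0, so
  g(x) = -12*x/5 - 1.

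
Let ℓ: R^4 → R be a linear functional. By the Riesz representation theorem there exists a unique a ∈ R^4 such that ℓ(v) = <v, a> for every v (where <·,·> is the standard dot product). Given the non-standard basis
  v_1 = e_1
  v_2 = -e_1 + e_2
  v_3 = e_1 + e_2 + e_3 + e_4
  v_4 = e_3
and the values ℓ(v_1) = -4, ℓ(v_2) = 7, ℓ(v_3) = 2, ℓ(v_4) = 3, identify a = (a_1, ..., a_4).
a = (-4, 3, 3, 0)

Write a = (a_1, ..., a_4) in the standard basis. For each basis vector v_i, ℓ(v_i) = <v_i, a> is a linear equation in the a_j's. Collect the n equations into a matrix system V a = ℓ, where row i of V is v_i (expressed in the standard basis). Since V is invertible (lower-triangular with 1s on the diagonal, up to permutation), solve by back-substitution:
  V =
[[1, 0, 0, 0],
 [-1, 1, 0, 0],
 [1, 1, 1, 1],
 [0, 0, 1, 0]]
  V a = (-4, 7, 2, 3)
Solving gives a = (-4, 3, 3, 0).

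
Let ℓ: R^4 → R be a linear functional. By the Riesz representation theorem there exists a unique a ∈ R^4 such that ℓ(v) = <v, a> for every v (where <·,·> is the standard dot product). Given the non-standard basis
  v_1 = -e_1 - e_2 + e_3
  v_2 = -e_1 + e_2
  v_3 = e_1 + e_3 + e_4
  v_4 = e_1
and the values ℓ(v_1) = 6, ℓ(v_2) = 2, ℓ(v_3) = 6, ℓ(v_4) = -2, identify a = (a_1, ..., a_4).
a = (-2, 0, 4, 4)

Write a = (a_1, ..., a_4) in the standard basis. For each basis vector v_i, ℓ(v_i) = <v_i, a> is a linear equation in the a_j's. Collect the n equations into a matrix system V a = ℓ, where row i of V is v_i (expressed in the standard basis). Since V is invertible (lower-triangular with 1s on the diagonal, up to permutation), solve by back-substitution:
  V =
[[-1, -1, 1, 0],
 [-1, 1, 0, 0],
 [1, 0, 1, 1],
 [1, 0, 0, 0]]
  V a = (6, 2, 6, -2)
Solving gives a = (-2, 0, 4, 4).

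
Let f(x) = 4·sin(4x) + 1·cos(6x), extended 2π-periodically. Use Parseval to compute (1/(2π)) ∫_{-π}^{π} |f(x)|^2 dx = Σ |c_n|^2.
Σ |c_n|^2 = 17/2

Expand |f|^2 and use orthogonality of {sin(nx), cos(mx)} on [-π, π]:
  ∫_{-π}^{π} sin(nx)^2 dx = π, ∫ cos(mx)^2 dx = π, and cross terms integrate to 0.
So ∫_{-π}^{π} f(x)^2 dx = 4^2 · π + 1^2 · π = (16 + 1)π.
Divide by 2π: (16 + 1)/2 = 17/2.
By Parseval, this equals Σ |c_n|^2.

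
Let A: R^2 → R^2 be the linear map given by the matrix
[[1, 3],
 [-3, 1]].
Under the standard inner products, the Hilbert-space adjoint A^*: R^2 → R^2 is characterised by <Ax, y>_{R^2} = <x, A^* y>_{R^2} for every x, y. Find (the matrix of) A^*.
A^* = A^T =
[[1, -3],
 [3, 1]]

For real matrices with standard dot products, the defining identity <Ax, y> = <x, A^* y> gives (Ax)^T y = x^T (A^*) y, i.e. x^T A^T y = x^T (A^*) y. Since this holds for all x, y, we must have A^* = A^T. Therefore
A^* =
[[1, -3],
 [3, 1]].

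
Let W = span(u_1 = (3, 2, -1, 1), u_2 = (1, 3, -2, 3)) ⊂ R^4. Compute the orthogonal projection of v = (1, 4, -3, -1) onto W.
proj_W(v) = (283/149, 324/149, -191/149, 249/149)

Set up U = [u_1 | ... | u_2] ∈ R^(4×2). The projector onto W = col(U) is P = U (U^T U)^(-1) U^T.
Compute U^T U =
  [15, 14]
  [14, 23],
and U^T v = (13, 16).
Solve U^T U · c = U^T v for the coefficients: c = (75/149, 58/149). The projection is proj_W(v) = U c.
Check: (v - proj_W(v)) · u_1 = 0  (should be 0).
Check: (v - proj_W(v)) · u_2 = 0  (should be 0).
Result: proj_W(v) = (283/149, 324/149, -191/149, 249/149).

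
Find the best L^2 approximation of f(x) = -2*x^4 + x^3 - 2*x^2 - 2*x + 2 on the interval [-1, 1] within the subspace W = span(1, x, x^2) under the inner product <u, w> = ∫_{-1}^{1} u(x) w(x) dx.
g(x) = -26*x^2/7 - 7*x/5 + 76/35

The best approximation g ∈ W is the orthogonal projection of f onto W. Writing g = a_0 + a_1 x + a_2 x^2, the coefficients solve the normal equations G · a = b where
  G_{ij} = <φ_i, φ_j> and b_i = <f, φ_i>, with φ_0 = 1, φ_1 = x, φ_2 = x^2.
G =
  [2, 0, 2/3]
  [0, 2/3, 0]
  [2/3, 0, 2/5],
b = (28/15, -14/15, -4/105).
Solving gives a_0 = 76/35, a_1 = -7/5, a_2 = -26/7, so
  g(x) = -26*x^2/7 - 7*x/5 + 76/35.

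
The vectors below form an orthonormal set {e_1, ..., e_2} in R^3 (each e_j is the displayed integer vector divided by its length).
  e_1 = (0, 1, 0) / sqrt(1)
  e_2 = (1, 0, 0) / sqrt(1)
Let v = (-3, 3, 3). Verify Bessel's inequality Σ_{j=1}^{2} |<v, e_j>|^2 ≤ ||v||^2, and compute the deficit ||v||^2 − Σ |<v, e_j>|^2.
Σ |<v, e_j>|^2 = 18; ||v||^2 = 27; deficit = 9

Write each e_j = u_j / sqrt(<u_j, u_j>) where u_j is the displayed integer vector. Then <v, e_j> = <v, u_j> / sqrt(<u_j, u_j>), so |<v, e_j>|^2 = <v, u_j>^2 / <u_j, u_j>.
Coefficients: <v, e_1> = 3/sqrt(1), <v, e_2> = -3/sqrt(1).
Square and sum: Σ |<v, e_j>|^2 = 18.
Compute ||v||^2 = v·v = 27.
Deficit = 27 − 18 = 9 ≥ 0, confirming Bessel's inequality. (The deficit equals ||v − Σ <v,e_j> e_j||^2, the squared distance from v to span{e_j}.)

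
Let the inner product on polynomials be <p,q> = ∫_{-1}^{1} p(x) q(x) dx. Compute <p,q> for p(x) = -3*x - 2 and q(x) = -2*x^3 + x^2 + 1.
<p,q> = -44/15

Expand the product: p(x)·q(x) = 6*x^4 + x^3 - 2*x^2 - 3*x - 2.
∫_{-1}^{1} of each monomial x^k gives [2/(k+1) if k even, 0 if k odd]. Integrating term-by-term (or equivalently evaluating the antiderivative F(x) = 6*x^5/5 + x^4/4 - 2*x^3/3 - 3*x^2/2 - 2*x at the endpoints):
  F(1) − F(−1) = -163/60 − (13/60) = -44/15.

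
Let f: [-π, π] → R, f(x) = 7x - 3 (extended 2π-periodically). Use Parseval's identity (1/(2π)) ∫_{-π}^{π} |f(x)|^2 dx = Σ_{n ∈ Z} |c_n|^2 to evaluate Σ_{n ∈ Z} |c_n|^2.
Σ |c_n|^2 = 49π^2/3 + 9

Expand and integrate term by term over [-π, π]:
  ∫ (7x)^2 dx = 49·(2π^3/3); ∫ 2·7·(-3)·x dx = 0 (odd integrand); ∫ (-3)^2 dx = 9·2π.
So (1/(2π)) ∫_{-π}^{π} (7x - 3)^2 dx = 49π^2/3 + 9 = 49π^2/3 + 9.
Parseval ⇒ Σ |c_n|^2 = 49π^2/3 + 9.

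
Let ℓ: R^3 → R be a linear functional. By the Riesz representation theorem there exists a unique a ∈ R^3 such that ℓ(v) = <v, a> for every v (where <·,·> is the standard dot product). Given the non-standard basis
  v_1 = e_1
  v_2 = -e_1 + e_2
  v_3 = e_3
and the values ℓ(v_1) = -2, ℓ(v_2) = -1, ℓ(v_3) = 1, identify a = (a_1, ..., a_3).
a = (-2, -3, 1)

Write a = (a_1, ..., a_3) in the standard basis. For each basis vector v_i, ℓ(v_i) = <v_i, a> is a linear equation in the a_j's. Collect the n equations into a matrix system V a = ℓ, where row i of V is v_i (expressed in the standard basis). Since V is invertible (lower-triangular with 1s on the diagonal, up to permutation), solve by back-substitution:
  V =
[[1, 0, 0],
 [-1, 1, 0],
 [0, 0, 1]]
  V a = (-2, -1, 1)
Solving gives a = (-2, -3, 1).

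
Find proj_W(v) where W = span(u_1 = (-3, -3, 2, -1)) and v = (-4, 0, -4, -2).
proj_W(v) = (-18/23, -18/23, 12/23, -6/23)

Set up U = [u_1 | ... | u_1] ∈ R^(4×1). The projector onto W = col(U) is P = U (U^T U)^(-1) U^T.
Compute U^T U =
  [23],
and U^T v = (6).
Solve U^T U · c = U^T v for the coefficients: c = (6/23). The projection is proj_W(v) = U c.
Check: (v - proj_W(v)) · u_1 = 0  (should be 0).
Result: proj_W(v) = (-18/23, -18/23, 12/23, -6/23).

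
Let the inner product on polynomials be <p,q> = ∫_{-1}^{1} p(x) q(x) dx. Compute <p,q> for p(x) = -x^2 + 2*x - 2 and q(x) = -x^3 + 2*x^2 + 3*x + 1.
<p,q> = -74/15

Expand the product: p(x)·q(x) = x^5 - 4*x^4 + 3*x^3 + x^2 - 4*x - 2.
∫_{-1}^{1} of each monomial x^k gives [2/(k+1) if k even, 0 if k odd]. Integrating term-by-term (or equivalently evaluating the antiderivative F(x) = x^6/6 - 4*x^5/5 + 3*x^4/4 + x^3/3 - 2*x^2 - 2*x at the endpoints):
  F(1) − F(−1) = -71/20 − (83/60) = -74/15.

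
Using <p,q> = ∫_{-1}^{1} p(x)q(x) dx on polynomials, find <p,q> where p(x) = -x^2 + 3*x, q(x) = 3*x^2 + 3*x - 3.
<p,q> = 34/5

Expand the product: p(x)·q(x) = -3*x^4 + 6*x^3 + 12*x^2 - 9*x.
∫_{-1}^{1} of each monomial x^k gives [2/(k+1) if k even, 0 if k odd]. Integrating term-by-term (or equivalently evaluating the antiderivative F(x) = -3*x^5/5 + 3*x^4/2 + 4*x^3 - 9*x^2/2 at the endpoints):
  F(1) − F(−1) = 2/5 − (-32/5) = 34/5.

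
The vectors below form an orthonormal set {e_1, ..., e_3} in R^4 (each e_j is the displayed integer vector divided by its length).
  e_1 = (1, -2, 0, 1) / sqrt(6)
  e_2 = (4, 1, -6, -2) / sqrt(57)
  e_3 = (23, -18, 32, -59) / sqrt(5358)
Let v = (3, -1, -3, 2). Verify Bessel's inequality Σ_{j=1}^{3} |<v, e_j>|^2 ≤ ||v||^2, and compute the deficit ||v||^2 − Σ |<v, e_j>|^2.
Σ |<v, e_j>|^2 = 3122/141; ||v||^2 = 23; deficit = 121/141

Write each e_j = u_j / sqrt(<u_j, u_j>) where u_j is the displayed integer vector. Then <v, e_j> = <v, u_j> / sqrt(<u_j, u_j>), so |<v, e_j>|^2 = <v, u_j>^2 / <u_j, u_j>.
Coefficients: <v, e_1> = 7/sqrt(6), <v, e_2> = 25/sqrt(57), <v, e_3> = -127/sqrt(5358).
Square and sum: Σ |<v, e_j>|^2 = 3122/141.
Compute ||v||^2 = v·v = 23.
Deficit = 23 − 3122/141 = 121/141 ≥ 0, confirming Bessel's inequality. (The deficit equals ||v − Σ <v,e_j> e_j||^2, the squared distance from v to span{e_j}.)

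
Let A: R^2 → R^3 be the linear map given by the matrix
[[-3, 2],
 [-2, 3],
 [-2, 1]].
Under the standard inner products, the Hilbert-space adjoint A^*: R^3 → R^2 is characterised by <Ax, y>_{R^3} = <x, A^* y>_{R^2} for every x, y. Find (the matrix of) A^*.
A^* = A^T =
[[-3, -2, -2],
 [2, 3, 1]]

For real matrices with standard dot products, the defining identity <Ax, y> = <x, A^* y> gives (Ax)^T y = x^T (A^*) y, i.e. x^T A^T y = x^T (A^*) y. Since this holds for all x, y, we must have A^* = A^T. Therefore
A^* =
[[-3, -2, -2],
 [2, 3, 1]].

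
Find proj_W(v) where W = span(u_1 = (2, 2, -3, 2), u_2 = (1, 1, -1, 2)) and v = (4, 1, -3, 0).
proj_W(v) = (49/26, 49/26, -47/13, 4/13)

Set up U = [u_1 | ... | u_2] ∈ R^(4×2). The projector onto W = col(U) is P = U (U^T U)^(-1) U^T.
Compute U^T U =
  [21, 11]
  [11, 7],
and U^T v = (19, 8).
Solve U^T U · c = U^T v for the coefficients: c = (45/26, -41/26). The projection is proj_W(v) = U c.
Check: (v - proj_W(v)) · u_1 = 0  (should be 0).
Check: (v - proj_W(v)) · u_2 = 0  (should be 0).
Result: proj_W(v) = (49/26, 49/26, -47/13, 4/13).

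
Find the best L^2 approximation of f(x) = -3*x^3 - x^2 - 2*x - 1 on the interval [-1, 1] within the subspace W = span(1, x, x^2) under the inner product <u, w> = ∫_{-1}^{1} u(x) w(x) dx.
g(x) = -x^2 - 19*x/5 - 1

The best approximation g ∈ W is the orthogonal projection of f onto W. Writing g = a_0 + a_1 x + a_2 x^2, the coefficients solve the normal equations G · a = b where
  G_{ij} = <φ_i, φ_j> and b_i = <f, φ_i>, with φ_0 = 1, φ_1 = x, φ_2 = x^2.
G =
  [2, 0, 2/3]
  [0, 2/3, 0]
  [2/3, 0, 2/5],
b = (-8/3, -38/15, -16/15).
Solving gives a_0 = -1, a_1 = -19/5, a_2 = -1, so
  g(x) = -x^2 - 19*x/5 - 1.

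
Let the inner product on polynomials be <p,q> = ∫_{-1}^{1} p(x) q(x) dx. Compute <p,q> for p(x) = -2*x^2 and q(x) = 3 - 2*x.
<p,q> = -4

Expand the product: p(x)·q(x) = 4*x^3 - 6*x^2.
∫_{-1}^{1} of each monomial x^k gives [2/(k+1) if k even, 0 if k odd]. Integrating term-by-term (or equivalently evaluating the antiderivative F(x) = x^4 - 2*x^3 at the endpoints):
  F(1) − F(−1) = -1 − (3) = -4.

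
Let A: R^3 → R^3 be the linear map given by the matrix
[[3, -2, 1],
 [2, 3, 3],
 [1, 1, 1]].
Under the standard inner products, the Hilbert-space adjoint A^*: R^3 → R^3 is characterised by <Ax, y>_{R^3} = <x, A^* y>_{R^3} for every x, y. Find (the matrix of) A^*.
A^* = A^T =
[[3, 2, 1],
 [-2, 3, 1],
 [1, 3, 1]]

For real matrices with standard dot products, the defining identity <Ax, y> = <x, A^* y> gives (Ax)^T y = x^T (A^*) y, i.e. x^T A^T y = x^T (A^*) y. Since this holds for all x, y, we must have A^* = A^T. Therefore
A^* =
[[3, 2, 1],
 [-2, 3, 1],
 [1, 3, 1]].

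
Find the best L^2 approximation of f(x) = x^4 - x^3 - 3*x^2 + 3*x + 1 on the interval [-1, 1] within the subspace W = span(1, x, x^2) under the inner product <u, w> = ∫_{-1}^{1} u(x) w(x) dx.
g(x) = -15*x^2/7 + 12*x/5 + 32/35

The best approximation g ∈ W is the orthogonal projection of f onto W. Writing g = a_0 + a_1 x + a_2 x^2, the coefficients solve the normal equations G · a = b where
  G_{ij} = <φ_i, φ_j> and b_i = <f, φ_i>, with φ_0 = 1, φ_1 = x, φ_2 = x^2.
G =
  [2, 0, 2/3]
  [0, 2/3, 0]
  [2/3, 0, 2/5],
b = (2/5, 8/5, -26/105).
Solving gives a_0 = 32/35, a_1 = 12/5, a_2 = -15/7, so
  g(x) = -15*x^2/7 + 12*x/5 + 32/35.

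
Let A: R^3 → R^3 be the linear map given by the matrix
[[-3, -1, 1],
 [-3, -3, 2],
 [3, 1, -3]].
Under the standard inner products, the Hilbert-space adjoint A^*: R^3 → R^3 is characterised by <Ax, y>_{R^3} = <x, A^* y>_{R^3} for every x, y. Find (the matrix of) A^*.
A^* = A^T =
[[-3, -3, 3],
 [-1, -3, 1],
 [1, 2, -3]]

For real matrices with standard dot products, the defining identity <Ax, y> = <x, A^* y> gives (Ax)^T y = x^T (A^*) y, i.e. x^T A^T y = x^T (A^*) y. Since this holds for all x, y, we must have A^* = A^T. Therefore
A^* =
[[-3, -3, 3],
 [-1, -3, 1],
 [1, 2, -3]].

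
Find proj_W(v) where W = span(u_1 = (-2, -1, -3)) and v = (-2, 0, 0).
proj_W(v) = (-4/7, -2/7, -6/7)

Set up U = [u_1 | ... | u_1] ∈ R^(3×1). The projector onto W = col(U) is P = U (U^T U)^(-1) U^T.
Compute U^T U =
  [14],
and U^T v = (4).
Solve U^T U · c = U^T v for the coefficients: c = (2/7). The projection is proj_W(v) = U c.
Check: (v - proj_W(v)) · u_1 = 0  (should be 0).
Result: proj_W(v) = (-4/7, -2/7, -6/7).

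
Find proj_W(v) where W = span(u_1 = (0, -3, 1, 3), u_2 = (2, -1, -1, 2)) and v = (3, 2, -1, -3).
proj_W(v) = (109/63, 347/126, -29/14, -17/9)

Set up U = [u_1 | ... | u_2] ∈ R^(4×2). The projector onto W = col(U) is P = U (U^T U)^(-1) U^T.
Compute U^T U =
  [19, 8]
  [8, 10],
and U^T v = (-16, -1).
Solve U^T U · c = U^T v for the coefficients: c = (-76/63, 109/126). The projection is proj_W(v) = U c.
Check: (v - proj_W(v)) · u_1 = 0  (should be 0).
Check: (v - proj_W(v)) · u_2 = 0  (should be 0).
Result: proj_W(v) = (109/63, 347/126, -29/14, -17/9).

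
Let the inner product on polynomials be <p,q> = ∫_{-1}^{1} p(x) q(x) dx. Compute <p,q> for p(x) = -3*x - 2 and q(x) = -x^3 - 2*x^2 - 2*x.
<p,q> = 118/15

Expand the product: p(x)·q(x) = 3*x^4 + 8*x^3 + 10*x^2 + 4*x.
∫_{-1}^{1} of each monomial x^k gives [2/(k+1) if k even, 0 if k odd]. Integrating term-by-term (or equivalently evaluating the antiderivative F(x) = 3*x^5/5 + 2*x^4 + 10*x^3/3 + 2*x^2 at the endpoints):
  F(1) − F(−1) = 119/15 − (1/15) = 118/15.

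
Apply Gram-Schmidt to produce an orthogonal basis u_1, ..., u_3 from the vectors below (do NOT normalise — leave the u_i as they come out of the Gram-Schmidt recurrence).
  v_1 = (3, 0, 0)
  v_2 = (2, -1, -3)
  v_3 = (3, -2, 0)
Orthogonal basis:
  u_1 = (3, 0, 0)
  u_2 = (0, -1, -3)
  u_3 = (0, -9/5, 3/5)

Apply the Gram-Schmidt recurrence
  u_1 = v_1
  u_i = v_i − Σ_{j<i} ((v_i · u_j) / (u_j · u_j)) · u_j.

Step by step this gives:
  u_1 = (3, 0, 0)
  u_2 = (0, -1, -3)
  u_3 = (0, -9/5, 3/5)

Orthogonality check:
  u_2 · u_1 = 0 (should be 0)
  u_3 · u_1 = 0 (should be 0)
  u_3 · u_2 = 0 (should be 0)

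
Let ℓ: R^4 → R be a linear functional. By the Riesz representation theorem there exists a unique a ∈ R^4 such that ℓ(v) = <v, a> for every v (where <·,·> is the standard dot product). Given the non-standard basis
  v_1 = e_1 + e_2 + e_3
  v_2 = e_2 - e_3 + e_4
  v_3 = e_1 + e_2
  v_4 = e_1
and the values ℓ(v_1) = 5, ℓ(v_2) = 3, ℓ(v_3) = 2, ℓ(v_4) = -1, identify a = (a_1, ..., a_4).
a = (-1, 3, 3, 3)

Write a = (a_1, ..., a_4) in the standard basis. For each basis vector v_i, ℓ(v_i) = <v_i, a> is a linear equation in the a_j's. Collect the n equations into a matrix system V a = ℓ, where row i of V is v_i (expressed in the standard basis). Since V is invertible (lower-triangular with 1s on the diagonal, up to permutation), solve by back-substitution:
  V =
[[1, 1, 1, 0],
 [0, 1, -1, 1],
 [1, 1, 0, 0],
 [1, 0, 0, 0]]
  V a = (5, 3, 2, -1)
Solving gives a = (-1, 3, 3, 3).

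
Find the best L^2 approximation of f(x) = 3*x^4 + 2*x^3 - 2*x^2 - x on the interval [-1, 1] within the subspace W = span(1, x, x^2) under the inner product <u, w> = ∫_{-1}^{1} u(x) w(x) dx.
g(x) = 4*x^2/7 + x/5 - 9/35

The best approximation g ∈ W is the orthogonal projection of f onto W. Writing g = a_0 + a_1 x + a_2 x^2, the coefficients solve the normal equations G · a = b where
  G_{ij} = <φ_i, φ_j> and b_i = <f, φ_i>, with φ_0 = 1, φ_1 = x, φ_2 = x^2.
G =
  [2, 0, 2/3]
  [0, 2/3, 0]
  [2/3, 0, 2/5],
b = (-2/15, 2/15, 2/35).
Solving gives a_0 = -9/35, a_1 = 1/5, a_2 = 4/7, so
  g(x) = 4*x^2/7 + x/5 - 9/35.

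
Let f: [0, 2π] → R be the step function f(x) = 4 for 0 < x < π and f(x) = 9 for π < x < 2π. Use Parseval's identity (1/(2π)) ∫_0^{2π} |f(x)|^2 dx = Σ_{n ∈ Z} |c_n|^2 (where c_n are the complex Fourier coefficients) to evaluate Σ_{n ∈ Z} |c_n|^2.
Σ |c_n|^2 = 97/2

Parseval equates the L^2 energy of f (normalised by 1/(2π)) with the ℓ^2 sum of its Fourier coefficients: (1/(2π)) ∫_0^{2π} |f|^2 = Σ |c_n|^2.
Compute the left side: (1/(2π)) [∫_0^π 4^2 dx + ∫_π^{2π} 9^2 dx] = (1/(2π)) · (16π + 81π) = (16 + 81)/2 = 97/2.
So Σ_{n ∈ Z} |c_n|^2 = 97/2.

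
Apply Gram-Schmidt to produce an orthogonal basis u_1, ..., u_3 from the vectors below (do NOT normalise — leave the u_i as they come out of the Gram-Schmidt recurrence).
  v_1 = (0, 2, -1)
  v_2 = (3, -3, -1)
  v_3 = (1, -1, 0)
Orthogonal basis:
  u_1 = (0, 2, -1)
  u_2 = (3, -1, -2)
  u_3 = (1/7, 3/35, 6/35)

Apply the Gram-Schmidt recurrence
  u_1 = v_1
  u_i = v_i − Σ_{j<i} ((v_i · u_j) / (u_j · u_j)) · u_j.

Step by step this gives:
  u_1 = (0, 2, -1)
  u_2 = (3, -1, -2)
  u_3 = (1/7, 3/35, 6/35)

Orthogonality check:
  u_2 · u_1 = 0 (should be 0)
  u_3 · u_1 = 0 (should be 0)
  u_3 · u_2 = 0 (should be 0)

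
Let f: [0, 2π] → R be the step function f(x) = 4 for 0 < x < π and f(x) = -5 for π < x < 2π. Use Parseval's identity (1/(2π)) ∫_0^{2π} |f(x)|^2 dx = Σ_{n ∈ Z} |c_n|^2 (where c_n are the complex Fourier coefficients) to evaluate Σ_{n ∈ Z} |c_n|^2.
Σ |c_n|^2 = 41/2

Parseval equates the L^2 energy of f (normalised by 1/(2π)) with the ℓ^2 sum of its Fourier coefficients: (1/(2π)) ∫_0^{2π} |f|^2 = Σ |c_n|^2.
Compute the left side: (1/(2π)) [∫_0^π 4^2 dx + ∫_π^{2π} (-5)^2 dx] = (1/(2π)) · (16π + 25π) = (16 + 25)/2 = 41/2.
So Σ_{n ∈ Z} |c_n|^2 = 41/2.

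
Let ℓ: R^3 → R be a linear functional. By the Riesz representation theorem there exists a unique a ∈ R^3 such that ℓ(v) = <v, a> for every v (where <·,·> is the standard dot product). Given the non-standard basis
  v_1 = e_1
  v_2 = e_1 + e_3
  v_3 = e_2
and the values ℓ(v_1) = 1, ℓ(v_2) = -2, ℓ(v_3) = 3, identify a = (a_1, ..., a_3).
a = (1, 3, -3)

Write a = (a_1, ..., a_3) in the standard basis. For each basis vector v_i, ℓ(v_i) = <v_i, a> is a linear equation in the a_j's. Collect the n equations into a matrix system V a = ℓ, where row i of V is v_i (expressed in the standard basis). Since V is invertible (lower-triangular with 1s on the diagonal, up to permutation), solve by back-substitution:
  V =
[[1, 0, 0],
 [1, 0, 1],
 [0, 1, 0]]
  V a = (1, -2, 3)
Solving gives a = (1, 3, -3).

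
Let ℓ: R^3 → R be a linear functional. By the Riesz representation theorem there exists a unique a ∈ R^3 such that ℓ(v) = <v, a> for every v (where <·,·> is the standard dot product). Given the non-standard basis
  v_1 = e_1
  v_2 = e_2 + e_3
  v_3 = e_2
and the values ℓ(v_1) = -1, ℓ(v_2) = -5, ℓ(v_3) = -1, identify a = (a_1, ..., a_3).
a = (-1, -1, -4)

Write a = (a_1, ..., a_3) in the standard basis. For each basis vector v_i, ℓ(v_i) = <v_i, a> is a linear equation in the a_j's. Collect the n equations into a matrix system V a = ℓ, where row i of V is v_i (expressed in the standard basis). Since V is invertible (lower-triangular with 1s on the diagonal, up to permutation), solve by back-substitution:
  V =
[[1, 0, 0],
 [0, 1, 1],
 [0, 1, 0]]
  V a = (-1, -5, -1)
Solving gives a = (-1, -1, -4).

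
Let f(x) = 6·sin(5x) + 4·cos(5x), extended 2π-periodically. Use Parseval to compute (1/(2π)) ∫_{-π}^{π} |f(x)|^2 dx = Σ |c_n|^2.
Σ |c_n|^2 = 26

Expand |f|^2 and use orthogonality of {sin(nx), cos(mx)} on [-π, π]:
  ∫_{-π}^{π} sin(nx)^2 dx = π, ∫ cos(mx)^2 dx = π, and cross terms integrate to 0.
So ∫_{-π}^{π} f(x)^2 dx = 6^2 · π + 4^2 · π = (36 + 16)π.
Divide by 2π: (36 + 16)/2 = 26.
By Parseval, this equals Σ |c_n|^2.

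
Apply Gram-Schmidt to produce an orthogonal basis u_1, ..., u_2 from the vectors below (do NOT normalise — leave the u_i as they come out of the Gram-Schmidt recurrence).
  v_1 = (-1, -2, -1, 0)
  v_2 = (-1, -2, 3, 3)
Orthogonal basis:
  u_1 = (-1, -2, -1, 0)
  u_2 = (-2/3, -4/3, 10/3, 3)

Apply the Gram-Schmidt recurrence
  u_1 = v_1
  u_i = v_i − Σ_{j<i} ((v_i · u_j) / (u_j · u_j)) · u_j.

Step by step this gives:
  u_1 = (-1, -2, -1, 0)
  u_2 = (-2/3, -4/3, 10/3, 3)

Orthogonality check:
  u_2 · u_1 = 0 (should be 0)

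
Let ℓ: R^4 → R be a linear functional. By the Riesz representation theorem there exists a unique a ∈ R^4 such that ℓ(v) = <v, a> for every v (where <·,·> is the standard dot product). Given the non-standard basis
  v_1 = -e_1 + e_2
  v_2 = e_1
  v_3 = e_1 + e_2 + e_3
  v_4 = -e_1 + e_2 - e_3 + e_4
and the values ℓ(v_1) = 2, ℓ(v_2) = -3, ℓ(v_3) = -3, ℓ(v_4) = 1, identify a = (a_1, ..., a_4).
a = (-3, -1, 1, 0)

Write a = (a_1, ..., a_4) in the standard basis. For each basis vector v_i, ℓ(v_i) = <v_i, a> is a linear equation in the a_j's. Collect the n equations into a matrix system V a = ℓ, where row i of V is v_i (expressed in the standard basis). Since V is invertible (lower-triangular with 1s on the diagonal, up to permutation), solve by back-substitution:
  V =
[[-1, 1, 0, 0],
 [1, 0, 0, 0],
 [1, 1, 1, 0],
 [-1, 1, -1, 1]]
  V a = (2, -3, -3, 1)
Solving gives a = (-3, -1, 1, 0).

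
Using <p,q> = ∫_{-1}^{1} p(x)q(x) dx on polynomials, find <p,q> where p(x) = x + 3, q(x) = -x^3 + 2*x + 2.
<p,q> = 194/15

Expand the product: p(x)·q(x) = -x^4 - 3*x^3 + 2*x^2 + 8*x + 6.
∫_{-1}^{1} of each monomial x^k gives [2/(k+1) if k even, 0 if k odd]. Integrating term-by-term (or equivalently evaluating the antiderivative F(x) = -x^5/5 - 3*x^4/4 + 2*x^3/3 + 4*x^2 + 6*x at the endpoints):
  F(1) − F(−1) = 583/60 − (-193/60) = 194/15.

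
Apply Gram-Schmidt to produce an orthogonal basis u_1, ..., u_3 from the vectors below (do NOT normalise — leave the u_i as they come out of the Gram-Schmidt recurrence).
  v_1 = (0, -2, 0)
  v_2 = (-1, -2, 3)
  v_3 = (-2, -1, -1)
Orthogonal basis:
  u_1 = (0, -2, 0)
  u_2 = (-1, 0, 3)
  u_3 = (-21/10, 0, -7/10)

Apply the Gram-Schmidt recurrence
  u_1 = v_1
  u_i = v_i − Σ_{j<i} ((v_i · u_j) / (u_j · u_j)) · u_j.

Step by step this gives:
  u_1 = (0, -2, 0)
  u_2 = (-1, 0, 3)
  u_3 = (-21/10, 0, -7/10)

Orthogonality check:
  u_2 · u_1 = 0 (should be 0)
  u_3 · u_1 = 0 (should be 0)
  u_3 · u_2 = 0 (should be 0)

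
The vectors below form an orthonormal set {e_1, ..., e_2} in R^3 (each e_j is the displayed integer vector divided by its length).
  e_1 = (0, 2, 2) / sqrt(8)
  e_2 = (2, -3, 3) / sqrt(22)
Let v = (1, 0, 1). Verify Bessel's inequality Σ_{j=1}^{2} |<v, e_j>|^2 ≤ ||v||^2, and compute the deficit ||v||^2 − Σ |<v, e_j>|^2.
Σ |<v, e_j>|^2 = 18/11; ||v||^2 = 2; deficit = 4/11

Write each e_j = u_j / sqrt(<u_j, u_j>) where u_j is the displayed integer vector. Then <v, e_j> = <v, u_j> / sqrt(<u_j, u_j>), so |<v, e_j>|^2 = <v, u_j>^2 / <u_j, u_j>.
Coefficients: <v, e_1> = 2/sqrt(8), <v, e_2> = 5/sqrt(22).
Square and sum: Σ |<v, e_j>|^2 = 18/11.
Compute ||v||^2 = v·v = 2.
Deficit = 2 − 18/11 = 4/11 ≥ 0, confirming Bessel's inequality. (The deficit equals ||v − Σ <v,e_j> e_j||^2, the squared distance from v to span{e_j}.)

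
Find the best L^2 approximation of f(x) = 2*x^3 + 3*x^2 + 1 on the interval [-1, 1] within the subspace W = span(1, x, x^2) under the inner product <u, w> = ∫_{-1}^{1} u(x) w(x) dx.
g(x) = 3*x^2 + 6*x/5 + 1

The best approximation g ∈ W is the orthogonal projection of f onto W. Writing g = a_0 + a_1 x + a_2 x^2, the coefficients solve the normal equations G · a = b where
  G_{ij} = <φ_i, φ_j> and b_i = <f, φ_i>, with φ_0 = 1, φ_1 = x, φ_2 = x^2.
G =
  [2, 0, 2/3]
  [0, 2/3, 0]
  [2/3, 0, 2/5],
b = (4, 4/5, 28/15).
Solving gives a_0 = 1, a_1 = 6/5, a_2 = 3, so
  g(x) = 3*x^2 + 6*x/5 + 1.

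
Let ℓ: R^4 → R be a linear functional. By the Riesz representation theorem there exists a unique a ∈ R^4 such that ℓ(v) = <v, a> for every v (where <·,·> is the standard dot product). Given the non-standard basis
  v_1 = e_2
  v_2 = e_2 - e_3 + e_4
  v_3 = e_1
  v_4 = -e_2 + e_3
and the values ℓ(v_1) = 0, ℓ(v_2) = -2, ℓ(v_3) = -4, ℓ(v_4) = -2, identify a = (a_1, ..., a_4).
a = (-4, 0, -2, -4)

Write a = (a_1, ..., a_4) in the standard basis. For each basis vector v_i, ℓ(v_i) = <v_i, a> is a linear equation in the a_j's. Collect the n equations into a matrix system V a = ℓ, where row i of V is v_i (expressed in the standard basis). Since V is invertible (lower-triangular with 1s on the diagonal, up to permutation), solve by back-substitution:
  V =
[[0, 1, 0, 0],
 [0, 1, -1, 1],
 [1, 0, 0, 0],
 [0, -1, 1, 0]]
  V a = (0, -2, -4, -2)
Solving gives a = (-4, 0, -2, -4).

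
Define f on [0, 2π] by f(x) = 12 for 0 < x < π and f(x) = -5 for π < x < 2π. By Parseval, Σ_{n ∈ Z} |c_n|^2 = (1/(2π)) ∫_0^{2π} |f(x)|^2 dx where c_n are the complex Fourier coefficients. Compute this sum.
Σ |c_n|^2 = 169/2

Parseval equates the L^2 energy of f (normalised by 1/(2π)) with the ℓ^2 sum of its Fourier coefficients: (1/(2π)) ∫_0^{2π} |f|^2 = Σ |c_n|^2.
Compute the left side: (1/(2π)) [∫_0^π 12^2 dx + ∫_π^{2π} (-5)^2 dx] = (1/(2π)) · (144π + 25π) = (144 + 25)/2 = 169/2.
So Σ_{n ∈ Z} |c_n|^2 = 169/2.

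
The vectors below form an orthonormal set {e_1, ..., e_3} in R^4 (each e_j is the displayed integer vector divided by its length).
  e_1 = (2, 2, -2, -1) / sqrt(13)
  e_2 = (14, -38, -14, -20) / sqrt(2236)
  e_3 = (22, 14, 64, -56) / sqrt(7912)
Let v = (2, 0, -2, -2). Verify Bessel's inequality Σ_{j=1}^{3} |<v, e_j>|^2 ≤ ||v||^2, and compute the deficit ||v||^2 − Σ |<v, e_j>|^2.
Σ |<v, e_j>|^2 = 274/23; ||v||^2 = 12; deficit = 2/23

Write each e_j = u_j / sqrt(<u_j, u_j>) where u_j is the displayed integer vector. Then <v, e_j> = <v, u_j> / sqrt(<u_j, u_j>), so |<v, e_j>|^2 = <v, u_j>^2 / <u_j, u_j>.
Coefficients: <v, e_1> = 10/sqrt(13), <v, e_2> = 96/sqrt(2236), <v, e_3> = 28/sqrt(7912).
Square and sum: Σ |<v, e_j>|^2 = 274/23.
Compute ||v||^2 = v·v = 12.
Deficit = 12 − 274/23 = 2/23 ≥ 0, confirming Bessel's inequality. (The deficit equals ||v − Σ <v,e_j> e_j||^2, the squared distance from v to span{e_j}.)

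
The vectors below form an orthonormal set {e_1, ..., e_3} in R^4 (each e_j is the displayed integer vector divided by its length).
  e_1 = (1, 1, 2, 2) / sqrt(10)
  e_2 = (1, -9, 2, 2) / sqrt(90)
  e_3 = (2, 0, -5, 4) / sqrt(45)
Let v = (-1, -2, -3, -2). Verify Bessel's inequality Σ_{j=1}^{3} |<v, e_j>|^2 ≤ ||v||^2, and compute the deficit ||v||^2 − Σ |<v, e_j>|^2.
Σ |<v, e_j>|^2 = 18; ||v||^2 = 18; deficit = 0

Write each e_j = u_j / sqrt(<u_j, u_j>) where u_j is the displayed integer vector. Then <v, e_j> = <v, u_j> / sqrt(<u_j, u_j>), so |<v, e_j>|^2 = <v, u_j>^2 / <u_j, u_j>.
Coefficients: <v, e_1> = -13/sqrt(10), <v, e_2> = 7/sqrt(90), <v, e_3> = 5/sqrt(45).
Square and sum: Σ |<v, e_j>|^2 = 18.
Compute ||v||^2 = v·v = 18.
Deficit = 18 − 18 = 0 ≥ 0, confirming Bessel's inequality. (The deficit equals ||v − Σ <v,e_j> e_j||^2, the squared distance from v to span{e_j}.)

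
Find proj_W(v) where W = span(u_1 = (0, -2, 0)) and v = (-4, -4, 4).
proj_W(v) = (0, -4, 0)

Set up U = [u_1 | ... | u_1] ∈ R^(3×1). The projector onto W = col(U) is P = U (U^T U)^(-1) U^T.
Compute U^T U =
  [4],
and U^T v = (8).
Solve U^T U · c = U^T v for the coefficients: c = (2). The projection is proj_W(v) = U c.
Check: (v - proj_W(v)) · u_1 = 0  (should be 0).
Result: proj_W(v) = (0, -4, 0).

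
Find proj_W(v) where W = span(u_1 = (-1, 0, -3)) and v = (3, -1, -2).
proj_W(v) = (-3/10, 0, -9/10)

Set up U = [u_1 | ... | u_1] ∈ R^(3×1). The projector onto W = col(U) is P = U (U^T U)^(-1) U^T.
Compute U^T U =
  [10],
and U^T v = (3).
Solve U^T U · c = U^T v for the coefficients: c = (3/10). The projection is proj_W(v) = U c.
Check: (v - proj_W(v)) · u_1 = 0  (should be 0).
Result: proj_W(v) = (-3/10, 0, -9/10).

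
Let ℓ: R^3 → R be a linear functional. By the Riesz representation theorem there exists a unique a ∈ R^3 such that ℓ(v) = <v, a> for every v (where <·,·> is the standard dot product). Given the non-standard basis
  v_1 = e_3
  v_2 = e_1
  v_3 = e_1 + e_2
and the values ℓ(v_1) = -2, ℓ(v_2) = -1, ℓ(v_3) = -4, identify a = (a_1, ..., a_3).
a = (-1, -3, -2)

Write a = (a_1, ..., a_3) in the standard basis. For each basis vector v_i, ℓ(v_i) = <v_i, a> is a linear equation in the a_j's. Collect the n equations into a matrix system V a = ℓ, where row i of V is v_i (expressed in the standard basis). Since V is invertible (lower-triangular with 1s on the diagonal, up to permutation), solve by back-substitution:
  V =
[[0, 0, 1],
 [1, 0, 0],
 [1, 1, 0]]
  V a = (-2, -1, -4)
Solving gives a = (-1, -3, -2).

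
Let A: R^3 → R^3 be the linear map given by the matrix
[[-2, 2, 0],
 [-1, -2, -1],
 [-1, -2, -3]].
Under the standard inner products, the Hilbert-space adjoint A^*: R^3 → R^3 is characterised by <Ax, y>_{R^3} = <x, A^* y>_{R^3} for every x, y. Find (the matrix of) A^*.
A^* = A^T =
[[-2, -1, -1],
 [2, -2, -2],
 [0, -1, -3]]

For real matrices with standard dot products, the defining identity <Ax, y> = <x, A^* y> gives (Ax)^T y = x^T (A^*) y, i.e. x^T A^T y = x^T (A^*) y. Since this holds for all x, y, we must have A^* = A^T. Therefore
A^* =
[[-2, -1, -1],
 [2, -2, -2],
 [0, -1, -3]].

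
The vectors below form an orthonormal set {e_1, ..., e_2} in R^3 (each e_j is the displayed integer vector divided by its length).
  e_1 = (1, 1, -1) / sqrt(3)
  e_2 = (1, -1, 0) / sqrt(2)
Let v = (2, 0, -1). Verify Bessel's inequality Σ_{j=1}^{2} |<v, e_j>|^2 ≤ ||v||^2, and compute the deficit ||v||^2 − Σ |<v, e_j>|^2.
Σ |<v, e_j>|^2 = 5; ||v||^2 = 5; deficit = 0

Write each e_j = u_j / sqrt(<u_j, u_j>) where u_j is the displayed integer vector. Then <v, e_j> = <v, u_j> / sqrt(<u_j, u_j>), so |<v, e_j>|^2 = <v, u_j>^2 / <u_j, u_j>.
Coefficients: <v, e_1> = 3/sqrt(3), <v, e_2> = 2/sqrt(2).
Square and sum: Σ |<v, e_j>|^2 = 5.
Compute ||v||^2 = v·v = 5.
Deficit = 5 − 5 = 0 ≥ 0, confirming Bessel's inequality. (The deficit equals ||v − Σ <v,e_j> e_j||^2, the squared distance from v to span{e_j}.)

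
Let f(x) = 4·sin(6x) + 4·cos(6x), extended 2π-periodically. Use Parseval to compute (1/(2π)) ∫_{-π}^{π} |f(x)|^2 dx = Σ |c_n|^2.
Σ |c_n|^2 = 16

Expand |f|^2 and use orthogonality of {sin(nx), cos(mx)} on [-π, π]:
  ∫_{-π}^{π} sin(nx)^2 dx = π, ∫ cos(mx)^2 dx = π, and cross terms integrate to 0.
So ∫_{-π}^{π} f(x)^2 dx = 4^2 · π + 4^2 · π = (16 + 16)π.
Divide by 2π: (16 + 16)/2 = 16.
By Parseval, this equals Σ |c_n|^2.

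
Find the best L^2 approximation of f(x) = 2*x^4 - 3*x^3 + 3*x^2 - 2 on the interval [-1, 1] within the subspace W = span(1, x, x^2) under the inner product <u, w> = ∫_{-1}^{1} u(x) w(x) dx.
g(x) = 33*x^2/7 - 9*x/5 - 76/35

The best approximation g ∈ W is the orthogonal projection of f onto W. Writing g = a_0 + a_1 x + a_2 x^2, the coefficients solve the normal equations G · a = b where
  G_{ij} = <φ_i, φ_j> and b_i = <f, φ_i>, with φ_0 = 1, φ_1 = x, φ_2 = x^2.
G =
  [2, 0, 2/3]
  [0, 2/3, 0]
  [2/3, 0, 2/5],
b = (-6/5, -6/5, 46/105).
Solving gives a_0 = -76/35, a_1 = -9/5, a_2 = 33/7, so
  g(x) = 33*x^2/7 - 9*x/5 - 76/35.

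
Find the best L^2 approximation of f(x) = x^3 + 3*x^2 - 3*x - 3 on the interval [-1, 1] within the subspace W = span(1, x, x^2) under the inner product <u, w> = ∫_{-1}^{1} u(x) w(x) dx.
g(x) = 3*x^2 - 12*x/5 - 3

The best approximation g ∈ W is the orthogonal projection of f onto W. Writing g = a_0 + a_1 x + a_2 x^2, the coefficients solve the normal equations G · a = b where
  G_{ij} = <φ_i, φ_j> and b_i = <f, φ_i>, with φ_0 = 1, φ_1 = x, φ_2 = x^2.
G =
  [2, 0, 2/3]
  [0, 2/3, 0]
  [2/3, 0, 2/5],
b = (-4, -8/5, -4/5).
Solving gives a_0 = -3, a_1 = -12/5, a_2 = 3, so
  g(x) = 3*x^2 - 12*x/5 - 3.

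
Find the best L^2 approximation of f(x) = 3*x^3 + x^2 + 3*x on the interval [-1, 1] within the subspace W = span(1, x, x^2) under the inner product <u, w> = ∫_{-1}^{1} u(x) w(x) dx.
g(x) = x^2 + 24*x/5

The best approximation g ∈ W is the orthogonal projection of f onto W. Writing g = a_0 + a_1 x + a_2 x^2, the coefficients solve the normal equations G · a = b where
  G_{ij} = <φ_i, φ_j> and b_i = <f, φ_i>, with φ_0 = 1, φ_1 = x, φ_2 = x^2.
G =
  [2, 0, 2/3]
  [0, 2/3, 0]
  [2/3, 0, 2/5],
b = (2/3, 16/5, 2/5).
Solving gives a_0 = 0, a_1 = 24/5, a_2 = 1, so
  g(x) = x^2 + 24*x/5.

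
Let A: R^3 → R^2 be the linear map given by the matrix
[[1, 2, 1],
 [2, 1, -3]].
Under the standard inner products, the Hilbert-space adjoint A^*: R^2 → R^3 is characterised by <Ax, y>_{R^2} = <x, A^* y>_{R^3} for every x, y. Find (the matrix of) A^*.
A^* = A^T =
[[1, 2],
 [2, 1],
 [1, -3]]

For real matrices with standard dot products, the defining identity <Ax, y> = <x, A^* y> gives (Ax)^T y = x^T (A^*) y, i.e. x^T A^T y = x^T (A^*) y. Since this holds for all x, y, we must have A^* = A^T. Therefore
A^* =
[[1, 2],
 [2, 1],
 [1, -3]].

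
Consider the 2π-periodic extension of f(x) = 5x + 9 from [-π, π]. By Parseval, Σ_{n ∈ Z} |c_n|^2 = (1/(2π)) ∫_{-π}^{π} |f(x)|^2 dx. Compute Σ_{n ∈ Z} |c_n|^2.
Σ |c_n|^2 = 25π^2/3 + 81

Expand and integrate term by term over [-π, π]:
  ∫ (5x)^2 dx = 25·(2π^3/3); ∫ 2·5·(9)·x dx = 0 (odd integrand); ∫ 9^2 dx = 81·2π.
So (1/(2π)) ∫_{-π}^{π} (5x + 9)^2 dx = 25π^2/3 + 81 = 25π^2/3 + 81.
Parseval ⇒ Σ |c_n|^2 = 25π^2/3 + 81.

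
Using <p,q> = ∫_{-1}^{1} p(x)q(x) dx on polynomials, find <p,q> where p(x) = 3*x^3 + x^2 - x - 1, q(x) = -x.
<p,q> = -8/15

Expand the product: p(x)·q(x) = -3*x^4 - x^3 + x^2 + x.
∫_{-1}^{1} of each monomial x^k gives [2/(k+1) if k even, 0 if k odd]. Integrating term-by-term (or equivalently evaluating the antiderivative F(x) = -3*x^5/5 - x^4/4 + x^3/3 + x^2/2 at the endpoints):
  F(1) − F(−1) = -1/60 − (31/60) = -8/15.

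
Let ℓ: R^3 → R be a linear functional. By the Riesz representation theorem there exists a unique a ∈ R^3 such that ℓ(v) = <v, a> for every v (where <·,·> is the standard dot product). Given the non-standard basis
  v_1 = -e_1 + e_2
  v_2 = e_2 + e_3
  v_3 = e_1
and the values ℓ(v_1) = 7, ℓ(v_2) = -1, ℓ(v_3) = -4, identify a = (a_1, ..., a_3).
a = (-4, 3, -4)

Write a = (a_1, ..., a_3) in the standard basis. For each basis vector v_i, ℓ(v_i) = <v_i, a> is a linear equation in the a_j's. Collect the n equations into a matrix system V a = ℓ, where row i of V is v_i (expressed in the standard basis). Since V is invertible (lower-triangular with 1s on the diagonal, up to permutation), solve by back-substitution:
  V =
[[-1, 1, 0],
 [0, 1, 1],
 [1, 0, 0]]
  V a = (7, -1, -4)
Solving gives a = (-4, 3, -4).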